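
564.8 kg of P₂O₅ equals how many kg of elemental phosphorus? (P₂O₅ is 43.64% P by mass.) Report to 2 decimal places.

246.48 kg P

P = 564.8 × 0.4364 = 246.479 kg.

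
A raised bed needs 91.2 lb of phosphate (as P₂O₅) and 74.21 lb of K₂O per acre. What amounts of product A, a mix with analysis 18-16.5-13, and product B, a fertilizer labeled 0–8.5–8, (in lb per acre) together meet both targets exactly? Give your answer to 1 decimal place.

Per-acre balance (a = product A, b = product B):
P₂O₅: 0.165·a + 0.085·b = 91.2
K₂O: 0.13·a + 0.08·b = 74.21
Eliminate b: (row1) − 0.085/0.08·(row2) → 0.026875·a = 12.3519, so a = 459.605.
Then b = (74.21 − 0.13·459.605) / 0.08 = 180.767.

459.6 lb product A, 180.8 lb product B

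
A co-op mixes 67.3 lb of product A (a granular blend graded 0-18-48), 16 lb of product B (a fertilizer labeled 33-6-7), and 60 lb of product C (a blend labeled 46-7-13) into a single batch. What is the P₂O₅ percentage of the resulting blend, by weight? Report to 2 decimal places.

12.05% P₂O₅

Total mass = 67.3 + 16 + 60 = 143.3 lb.
P₂O₅ mass = 18%×67.3 + 6%×16 + 7%×60 = 17.274 lb.
% P₂O₅ = 17.274 / 143.3 = 12.0544%.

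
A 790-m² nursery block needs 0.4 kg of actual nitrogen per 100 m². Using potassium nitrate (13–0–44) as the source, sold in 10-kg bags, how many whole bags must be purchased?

Product per 100 m² = 0.4 / 13% = 3.07692 kg.
Total product = 3.07692 × 790 / 100 = 24.3077 kg.
Bags = ⌈24.3077 / 10⌉ = 3.

3 bags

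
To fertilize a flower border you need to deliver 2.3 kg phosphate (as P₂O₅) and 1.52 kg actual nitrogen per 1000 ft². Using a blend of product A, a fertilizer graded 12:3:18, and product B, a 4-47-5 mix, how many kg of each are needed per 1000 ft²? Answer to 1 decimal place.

11.3 kg product A, 4.2 kg product B

With a, b = kg per 1000 ft² of product A and product B:
P₂O₅: 0.03·a + 0.47·b = 2.3
N: 0.12·a + 0.04·b = 1.52
From row1: a = (2.3 − 0.47·b) / 0.03.
Into row2: 0.12·(2.3 − 0.47·b)/0.03 + 0.04·b = 1.52 → b = 4.17391, a = 11.2754.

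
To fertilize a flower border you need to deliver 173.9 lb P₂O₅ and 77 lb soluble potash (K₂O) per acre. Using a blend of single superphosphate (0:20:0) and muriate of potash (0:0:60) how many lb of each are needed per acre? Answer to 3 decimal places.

869.500 lb single superphosphate, 128.333 lb muriate of potash

With a, b = lb per acre of single superphosphate and muriate of potash:
P₂O₅: 0.2·a + 0·b = 173.9
K₂O: 0·a + 0.6·b = 77
Solving simultaneously: a = 869.5, b = 128.3333.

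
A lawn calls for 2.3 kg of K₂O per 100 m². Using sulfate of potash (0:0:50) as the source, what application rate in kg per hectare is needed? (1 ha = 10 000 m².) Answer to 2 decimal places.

460.00 kg of product per hectare

Product per 100 m² = 2.3 / 50% = 4.6 kg.
Convert to per hectare: 4.6 × 100 = 460 kg.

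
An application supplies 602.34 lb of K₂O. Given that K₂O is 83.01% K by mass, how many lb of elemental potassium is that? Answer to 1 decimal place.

K = 602.34 × 0.8301 = 500.002 lb.

500.0 lb K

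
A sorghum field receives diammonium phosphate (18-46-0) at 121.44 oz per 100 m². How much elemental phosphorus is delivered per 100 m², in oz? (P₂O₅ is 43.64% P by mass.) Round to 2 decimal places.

P₂O₅ per 100 m² = 121.44 × 46% = 55.8624 oz.
Elemental P = 55.8624 × 0.4364 = 24.3784 oz per 100 m².

24.38 oz P per hundred sq m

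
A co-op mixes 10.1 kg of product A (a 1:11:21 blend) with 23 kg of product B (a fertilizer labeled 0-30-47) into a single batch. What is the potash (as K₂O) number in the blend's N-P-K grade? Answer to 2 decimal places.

39.07% K₂O

Total mass = 10.1 + 23 = 33.1 kg.
K₂O mass = 21%×10.1 + 47%×23 = 12.931 kg.
% K₂O = 12.931 / 33.1 = 39.0665%.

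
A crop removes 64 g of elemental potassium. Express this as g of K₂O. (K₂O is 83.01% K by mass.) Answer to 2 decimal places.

77.10 g K₂O

K₂O = 64 / 0.8301 = 77.0991 g.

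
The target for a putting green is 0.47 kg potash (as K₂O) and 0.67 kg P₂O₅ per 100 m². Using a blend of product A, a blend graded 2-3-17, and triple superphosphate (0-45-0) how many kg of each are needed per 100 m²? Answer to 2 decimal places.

2.76 kg product A, 1.30 kg triple superphosphate

Let a = kg of product A, b = kg of triple superphosphate (per 100 m²).
K₂O: 0.17·a + 0·b = 0.47
P₂O₅: 0.03·a + 0.45·b = 0.67
Eliminate b: (row1) − 0/0.45·(row2) → 0.17·a = 0.47, so a = 2.76471.
Then b = (0.67 − 0.03·2.76471) / 0.45 = 1.30458.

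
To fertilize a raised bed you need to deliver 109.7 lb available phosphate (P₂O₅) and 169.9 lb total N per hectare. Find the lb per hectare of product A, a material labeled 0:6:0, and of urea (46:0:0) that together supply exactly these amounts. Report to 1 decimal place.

1828.3 lb product A, 369.3 lb urea

Let a = lb of product A, b = lb of urea (per hectare).
P₂O₅: 0.06·a + 0·b = 109.7
N: 0·a + 0.46·b = 169.9
Solving simultaneously: a = 1828.33, b = 369.348.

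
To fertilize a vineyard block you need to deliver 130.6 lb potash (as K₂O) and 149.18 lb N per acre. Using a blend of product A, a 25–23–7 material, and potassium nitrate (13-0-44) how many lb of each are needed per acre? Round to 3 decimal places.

482.272 lb product A, 220.093 lb potassium nitrate

Per-acre balance (a = product A, b = potassium nitrate):
K₂O: 0.07·a + 0.44·b = 130.6
N: 0.25·a + 0.13·b = 149.18
Solving simultaneously: a = 482.2716, b = 220.0932.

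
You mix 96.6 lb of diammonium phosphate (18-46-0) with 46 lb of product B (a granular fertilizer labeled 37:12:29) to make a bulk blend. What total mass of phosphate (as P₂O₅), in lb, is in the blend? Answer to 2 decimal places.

49.96 lb P₂O₅

P₂O₅ mass = 46%×96.6 + 12%×46 = 49.956 lb.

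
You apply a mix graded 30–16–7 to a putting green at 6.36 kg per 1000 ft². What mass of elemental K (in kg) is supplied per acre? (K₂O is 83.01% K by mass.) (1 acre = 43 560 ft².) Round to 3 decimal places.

16.098 kg K per acre

K₂O per 1000 ft² = 6.36 × 7% = 0.4452 kg.
Elemental K = 0.4452 × 0.8301 = 0.369561 kg per 1000 ft².
Convert to per acre: 0.369561 × 43.56 = 16.0981 kg.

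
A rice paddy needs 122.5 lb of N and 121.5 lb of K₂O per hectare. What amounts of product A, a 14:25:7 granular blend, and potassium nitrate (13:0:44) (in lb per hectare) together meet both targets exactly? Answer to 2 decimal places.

725.81 lb product A, 160.67 lb potassium nitrate

Per-hectare balance (a = product A, b = potassium nitrate):
N: 0.14·a + 0.13·b = 122.5
K₂O: 0.07·a + 0.44·b = 121.5
Solving simultaneously: a = 725.8095, b = 160.667.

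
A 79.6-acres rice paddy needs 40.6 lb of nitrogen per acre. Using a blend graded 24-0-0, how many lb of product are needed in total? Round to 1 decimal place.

13465.7 lb

Product per acre = 40.6 / 24% = 169.167 lb.
Total product = 169.167 × 79.6 = 13465.67 lb.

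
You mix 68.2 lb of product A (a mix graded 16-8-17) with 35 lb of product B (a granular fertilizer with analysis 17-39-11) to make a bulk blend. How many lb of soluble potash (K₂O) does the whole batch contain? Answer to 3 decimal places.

15.444 lb K₂O

K₂O mass = 17%×68.2 + 11%×35 = 15.444 lb.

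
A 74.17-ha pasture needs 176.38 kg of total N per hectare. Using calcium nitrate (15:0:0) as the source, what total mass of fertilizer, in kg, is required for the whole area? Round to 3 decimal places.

87214.031 kg

Product per hectare = 176.38 / 15% = 1175.87 kg.
Total product = 1175.87 × 74.17 = 87214.0307 kg.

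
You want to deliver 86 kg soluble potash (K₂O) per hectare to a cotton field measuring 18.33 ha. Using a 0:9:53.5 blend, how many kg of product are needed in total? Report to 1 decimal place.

Product per hectare = 86 / 53.5% = 160.748 kg.
Total product = 160.748 × 18.33 = 2946.505 kg.

2946.5 kg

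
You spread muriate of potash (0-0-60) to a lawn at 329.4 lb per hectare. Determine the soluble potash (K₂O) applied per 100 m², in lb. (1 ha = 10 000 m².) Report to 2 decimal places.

K₂O per hectare = 329.4 × 60% = 197.64 lb.
Convert to per 100 m²: 197.64 × 0.01 = 1.9764 lb.

1.98 lb K₂O per hundred sq m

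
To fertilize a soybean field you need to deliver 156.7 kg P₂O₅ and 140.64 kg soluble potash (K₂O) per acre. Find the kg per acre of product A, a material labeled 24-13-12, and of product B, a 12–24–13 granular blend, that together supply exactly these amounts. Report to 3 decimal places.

1124.588 kg product A, 43.765 kg product B

Per-acre balance (a = product A, b = product B):
P₂O₅: 0.13·a + 0.24·b = 156.7
K₂O: 0.12·a + 0.13·b = 140.64
From row1: a = (156.7 − 0.24·b) / 0.13.
Into row2: 0.12·(156.7 − 0.24·b)/0.13 + 0.13·b = 140.64 → b = 43.7647, a = 1124.5882.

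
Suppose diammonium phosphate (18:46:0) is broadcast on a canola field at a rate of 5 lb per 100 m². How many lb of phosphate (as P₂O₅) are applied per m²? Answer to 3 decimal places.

P₂O₅ per 100 m² = 5 × 46% = 2.3 lb.
Convert to per m²: 2.3 × 0.01 = 0.023 lb.

0.023 lb P₂O₅ per sq m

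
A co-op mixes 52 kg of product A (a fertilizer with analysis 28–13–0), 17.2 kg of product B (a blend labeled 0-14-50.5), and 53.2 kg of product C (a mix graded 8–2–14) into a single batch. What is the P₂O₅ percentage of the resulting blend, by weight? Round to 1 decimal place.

8.4% P₂O₅

Total mass = 52 + 17.2 + 53.2 = 122.4 kg.
P₂O₅ mass = 13%×52 + 14%×17.2 + 2%×53.2 = 10.232 kg.
% P₂O₅ = 10.232 / 122.4 = 8.35948%.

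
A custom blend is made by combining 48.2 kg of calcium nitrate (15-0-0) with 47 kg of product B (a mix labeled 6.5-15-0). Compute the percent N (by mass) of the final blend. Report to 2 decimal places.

Total mass = 48.2 + 47 = 95.2 kg.
N mass = 15%×48.2 + 6.5%×47 = 10.285 kg.
% N = 10.285 / 95.2 = 10.8036%.

10.80% N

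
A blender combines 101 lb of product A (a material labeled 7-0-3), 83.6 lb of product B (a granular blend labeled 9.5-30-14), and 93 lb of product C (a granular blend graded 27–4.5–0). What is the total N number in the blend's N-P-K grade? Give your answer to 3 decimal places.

Total mass = 101 + 83.6 + 93 = 277.6 lb.
N mass = 7%×101 + 9.5%×83.6 + 27%×93 = 40.122 lb.
% N = 40.122 / 277.6 = 14.4532%.

14.453% N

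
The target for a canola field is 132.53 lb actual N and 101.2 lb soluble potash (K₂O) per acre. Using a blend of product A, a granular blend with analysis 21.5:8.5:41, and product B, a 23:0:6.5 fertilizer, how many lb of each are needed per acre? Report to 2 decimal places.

182.53 lb product A, 405.59 lb product B

Let a = lb of product A, b = lb of product B (per acre).
N: 0.215·a + 0.23·b = 132.53
K₂O: 0.41·a + 0.065·b = 101.2
Eliminate b: (row1) − 0.23/0.065·(row2) → -1.23577·a = -225.562, so a = 182.528.
Then b = (101.2 − 0.41·182.528) / 0.065 = 405.594.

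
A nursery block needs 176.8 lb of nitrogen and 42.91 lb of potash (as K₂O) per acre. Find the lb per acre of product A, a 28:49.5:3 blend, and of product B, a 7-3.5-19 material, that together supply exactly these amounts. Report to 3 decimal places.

Let a = lb of product A, b = lb of product B (per acre).
N: 0.28·a + 0.07·b = 176.8
K₂O: 0.03·a + 0.19·b = 42.91
From row1: a = (176.8 − 0.07·b) / 0.28.
Into row2: 0.03·(176.8 − 0.07·b)/0.28 + 0.19·b = 42.91 → b = 131.3268, a = 598.5969.

598.597 lb product A, 131.327 lb product B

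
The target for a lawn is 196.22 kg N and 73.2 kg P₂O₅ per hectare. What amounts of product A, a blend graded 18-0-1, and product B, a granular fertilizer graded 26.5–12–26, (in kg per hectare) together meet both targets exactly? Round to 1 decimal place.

With a, b = kg per hectare of product A and product B:
N: 0.18·a + 0.265·b = 196.22
P₂O₅: 0·a + 0.12·b = 73.2
Solving simultaneously: a = 192.056, b = 610.

192.1 kg product A, 610.0 kg product B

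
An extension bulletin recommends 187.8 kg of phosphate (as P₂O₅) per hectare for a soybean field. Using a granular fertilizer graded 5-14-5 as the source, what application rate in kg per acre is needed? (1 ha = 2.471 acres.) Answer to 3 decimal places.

542.869 kg of product per acre

Product per hectare = 187.8 / 14% = 1341.43 kg.
Convert to per acre: 1341.43 × 0.404694 = 542.8687 kg.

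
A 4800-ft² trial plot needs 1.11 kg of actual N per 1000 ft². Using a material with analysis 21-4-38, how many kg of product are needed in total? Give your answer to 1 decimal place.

Product per 1000 ft² = 1.11 / 21% = 5.28571 kg.
Total product = 5.28571 × 4800 / 1000 = 25.3714 kg.

25.4 kg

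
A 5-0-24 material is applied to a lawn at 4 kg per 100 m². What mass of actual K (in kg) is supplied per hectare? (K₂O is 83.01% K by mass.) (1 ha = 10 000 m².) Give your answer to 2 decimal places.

79.69 kg K per hectare

K₂O per 100 m² = 4 × 24% = 0.96 kg.
Elemental K = 0.96 × 0.8301 = 0.796896 kg per 100 m².
Convert to per hectare: 0.796896 × 100 = 79.6896 kg.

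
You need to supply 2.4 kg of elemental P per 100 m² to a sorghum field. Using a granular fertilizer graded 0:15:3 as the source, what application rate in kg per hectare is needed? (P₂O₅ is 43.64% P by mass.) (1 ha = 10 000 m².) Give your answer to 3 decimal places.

As P₂O₅: 2.4 / 0.4364 = 5.49954 kg per 100 m².
Product per 100 m² = 5.49954 / 15% = 36.6636 kg.
Convert to per hectare: 36.6636 × 100 = 3666.3611 kg.

3666.361 kg of product per hectare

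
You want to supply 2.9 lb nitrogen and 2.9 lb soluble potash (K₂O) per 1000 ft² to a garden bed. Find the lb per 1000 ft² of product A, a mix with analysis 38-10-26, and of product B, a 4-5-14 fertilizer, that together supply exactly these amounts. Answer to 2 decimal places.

Let a = lb of product A, b = lb of product B (per 1000 ft²).
N: 0.38·a + 0.04·b = 2.9
K₂O: 0.26·a + 0.14·b = 2.9
Solving simultaneously: a = 6.7757, b = 8.13084.

6.78 lb product A, 8.13 lb product B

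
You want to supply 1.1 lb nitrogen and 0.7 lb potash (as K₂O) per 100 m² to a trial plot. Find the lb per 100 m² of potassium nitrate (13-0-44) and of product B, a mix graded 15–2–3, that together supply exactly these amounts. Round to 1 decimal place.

1.2 lb potassium nitrate, 6.3 lb product B

Let a = lb of potassium nitrate, b = lb of product B (per 100 m²).
N: 0.13·a + 0.15·b = 1.1
K₂O: 0.44·a + 0.03·b = 0.7
Solving simultaneously: a = 1.15942, b = 6.3285.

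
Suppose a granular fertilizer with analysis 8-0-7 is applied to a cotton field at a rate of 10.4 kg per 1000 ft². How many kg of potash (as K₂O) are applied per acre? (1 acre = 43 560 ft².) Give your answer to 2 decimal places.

31.71 kg K₂O per acre

K₂O per 1000 ft² = 10.4 × 7% = 0.728 kg.
Convert to per acre: 0.728 × 43.56 = 31.7117 kg.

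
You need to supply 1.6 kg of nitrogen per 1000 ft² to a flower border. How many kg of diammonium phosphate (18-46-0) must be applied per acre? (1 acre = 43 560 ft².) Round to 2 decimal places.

Product per 1000 ft² = 1.6 / 18% = 8.88889 kg.
Convert to per acre: 8.88889 × 43.56 = 387.2 kg.

387.20 kg of product per acre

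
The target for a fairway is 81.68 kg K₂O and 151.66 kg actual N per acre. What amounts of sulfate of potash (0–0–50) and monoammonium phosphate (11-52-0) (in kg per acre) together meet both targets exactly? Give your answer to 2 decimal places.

Let a = kg of sulfate of potash, b = kg of monoammonium phosphate (per acre).
K₂O: 0.5·a + 0·b = 81.68
N: 0·a + 0.11·b = 151.66
Solving simultaneously: a = 163.36, b = 1378.727.

163.36 kg sulfate of potash, 1378.73 kg monoammonium phosphate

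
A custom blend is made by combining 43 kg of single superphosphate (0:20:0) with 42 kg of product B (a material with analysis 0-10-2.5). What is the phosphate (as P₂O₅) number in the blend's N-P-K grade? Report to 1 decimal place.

Total mass = 43 + 42 = 85 kg.
P₂O₅ mass = 20%×43 + 10%×42 = 12.8 kg.
% P₂O₅ = 12.8 / 85 = 15.0588%.

15.1% P₂O₅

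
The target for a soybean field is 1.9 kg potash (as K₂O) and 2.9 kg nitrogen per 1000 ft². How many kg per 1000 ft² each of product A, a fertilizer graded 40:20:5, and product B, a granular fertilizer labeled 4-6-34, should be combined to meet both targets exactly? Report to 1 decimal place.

Let a = kg of product A, b = kg of product B (per 1000 ft²).
K₂O: 0.05·a + 0.34·b = 1.9
N: 0.4·a + 0.04·b = 2.9
Solving simultaneously: a = 6.79104, b = 4.58955.

6.8 kg product A, 4.6 kg product B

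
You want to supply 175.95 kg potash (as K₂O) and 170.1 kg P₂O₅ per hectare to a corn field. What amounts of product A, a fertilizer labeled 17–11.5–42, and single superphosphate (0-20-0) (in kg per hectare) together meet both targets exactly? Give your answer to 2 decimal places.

418.93 kg product A, 609.62 kg single superphosphate

Per-hectare balance (a = product A, b = single superphosphate):
K₂O: 0.42·a + 0·b = 175.95
P₂O₅: 0.115·a + 0.2·b = 170.1
Solving simultaneously: a = 418.929, b = 609.616.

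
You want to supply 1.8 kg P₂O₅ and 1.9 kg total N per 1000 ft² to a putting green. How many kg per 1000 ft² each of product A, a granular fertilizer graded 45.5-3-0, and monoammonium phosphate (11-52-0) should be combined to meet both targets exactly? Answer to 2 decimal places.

Let a = kg of product A, b = kg of monoammonium phosphate (per 1000 ft²).
P₂O₅: 0.03·a + 0.52·b = 1.8
N: 0.455·a + 0.11·b = 1.9
From row1: a = (1.8 − 0.52·b) / 0.03.
Into row2: 0.455·(1.8 − 0.52·b)/0.03 + 0.11·b = 1.9 → b = 3.26618, a = 3.3862.

3.39 kg product A, 3.27 kg monoammonium phosphate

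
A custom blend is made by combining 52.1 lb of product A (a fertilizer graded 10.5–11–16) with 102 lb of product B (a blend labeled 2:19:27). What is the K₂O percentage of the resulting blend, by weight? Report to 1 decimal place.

Total mass = 52.1 + 102 = 154.1 lb.
K₂O mass = 16%×52.1 + 27%×102 = 35.876 lb.
% K₂O = 35.876 / 154.1 = 23.281%.

23.3% K₂O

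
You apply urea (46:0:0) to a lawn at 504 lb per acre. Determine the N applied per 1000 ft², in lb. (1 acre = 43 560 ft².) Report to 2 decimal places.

nitrogen per acre = 504 × 46% = 231.84 lb.
Convert to per 1000 ft²: 231.84 × 0.0229568 = 5.32231 lb.

5.32 lb N per thousand sq ft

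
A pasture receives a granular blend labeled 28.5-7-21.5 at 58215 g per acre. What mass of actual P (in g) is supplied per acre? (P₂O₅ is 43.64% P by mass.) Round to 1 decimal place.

1778.4 g P per acre

P₂O₅ per acre = 58215 × 7% = 4075.05 g.
Elemental P = 4075.05 × 0.4364 = 1778.35 g per acre.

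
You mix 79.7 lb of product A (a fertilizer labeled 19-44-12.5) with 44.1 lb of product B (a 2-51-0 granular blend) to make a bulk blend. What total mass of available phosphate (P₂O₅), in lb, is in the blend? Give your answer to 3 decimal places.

57.559 lb P₂O₅

P₂O₅ mass = 44%×79.7 + 51%×44.1 = 57.559 lb.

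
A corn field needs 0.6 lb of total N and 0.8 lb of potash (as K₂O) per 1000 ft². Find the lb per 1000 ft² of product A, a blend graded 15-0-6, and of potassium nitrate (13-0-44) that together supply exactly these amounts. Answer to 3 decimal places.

Per-1000 ft² balance (a = product A, b = potassium nitrate):
N: 0.15·a + 0.13·b = 0.6
K₂O: 0.06·a + 0.44·b = 0.8
Solving simultaneously: a = 2.74914, b = 1.4433.

2.749 lb product A, 1.443 lb potassium nitrate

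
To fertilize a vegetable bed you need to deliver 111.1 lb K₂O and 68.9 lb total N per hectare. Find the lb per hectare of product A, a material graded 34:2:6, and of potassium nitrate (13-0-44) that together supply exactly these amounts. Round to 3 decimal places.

With a, b = lb per hectare of product A and potassium nitrate:
K₂O: 0.06·a + 0.44·b = 111.1
N: 0.34·a + 0.13·b = 68.9
From row1: a = (111.1 − 0.44·b) / 0.06.
Into row2: 0.34·(111.1 − 0.44·b)/0.06 + 0.13·b = 68.9 → b = 237.2355, a = 111.9394.

111.939 lb product A, 237.236 lb potassium nitrate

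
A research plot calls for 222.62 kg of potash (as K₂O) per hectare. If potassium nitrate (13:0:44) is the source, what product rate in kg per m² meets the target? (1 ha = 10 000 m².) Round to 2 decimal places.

Product per hectare = 222.62 / 44% = 505.955 kg.
Convert to per m²: 505.955 × 0.0001 = 0.0505955 kg.

0.05 kg of product per sq m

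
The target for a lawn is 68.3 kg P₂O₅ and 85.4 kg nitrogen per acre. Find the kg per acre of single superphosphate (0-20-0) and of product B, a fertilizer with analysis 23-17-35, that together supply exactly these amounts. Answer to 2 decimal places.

25.89 kg single superphosphate, 371.30 kg product B

With a, b = kg per acre of single superphosphate and product B:
P₂O₅: 0.2·a + 0.17·b = 68.3
N: 0·a + 0.23·b = 85.4
Solving simultaneously: a = 25.8913, b = 371.304.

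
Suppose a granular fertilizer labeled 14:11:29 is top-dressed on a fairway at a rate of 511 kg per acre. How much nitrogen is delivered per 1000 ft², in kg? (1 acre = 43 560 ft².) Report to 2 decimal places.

1.64 kg N per thousand sq ft

nitrogen per acre = 511 × 14% = 71.54 kg.
Convert to per 1000 ft²: 71.54 × 0.0229568 = 1.64233 kg.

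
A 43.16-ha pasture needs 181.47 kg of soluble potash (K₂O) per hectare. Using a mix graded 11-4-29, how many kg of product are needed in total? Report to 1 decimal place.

27007.7 kg

Product per hectare = 181.47 / 29% = 625.759 kg.
Total product = 625.759 × 43.16 = 27007.74 kg.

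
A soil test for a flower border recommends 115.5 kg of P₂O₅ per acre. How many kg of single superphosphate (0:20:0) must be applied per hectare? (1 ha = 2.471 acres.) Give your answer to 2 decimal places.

Product per acre = 115.5 / 20% = 577.5 kg.
Convert to per hectare: 577.5 × 2.471 = 1427.003 kg.

1427.00 kg of product per hectare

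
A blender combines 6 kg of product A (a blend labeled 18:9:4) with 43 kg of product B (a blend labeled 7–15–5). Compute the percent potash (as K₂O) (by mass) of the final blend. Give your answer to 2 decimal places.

Total mass = 6 + 43 = 49 kg.
K₂O mass = 4%×6 + 5%×43 = 2.39 kg.
% K₂O = 2.39 / 49 = 4.87755%.

4.88% K₂O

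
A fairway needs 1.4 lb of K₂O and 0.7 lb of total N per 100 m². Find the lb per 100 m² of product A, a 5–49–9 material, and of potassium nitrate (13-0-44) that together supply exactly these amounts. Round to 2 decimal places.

12.23 lb product A, 0.68 lb potassium nitrate

With a, b = lb per 100 m² of product A and potassium nitrate:
K₂O: 0.09·a + 0.44·b = 1.4
N: 0.05·a + 0.13·b = 0.7
From row1: a = (1.4 − 0.44·b) / 0.09.
Into row2: 0.05·(1.4 − 0.44·b)/0.09 + 0.13·b = 0.7 → b = 0.679612, a = 12.233.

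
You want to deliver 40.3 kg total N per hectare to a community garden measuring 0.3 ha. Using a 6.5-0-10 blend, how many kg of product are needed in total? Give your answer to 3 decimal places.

Product per hectare = 40.3 / 6.5% = 620 kg.
Total product = 620 × 0.3 = 186 kg.

186.000 kg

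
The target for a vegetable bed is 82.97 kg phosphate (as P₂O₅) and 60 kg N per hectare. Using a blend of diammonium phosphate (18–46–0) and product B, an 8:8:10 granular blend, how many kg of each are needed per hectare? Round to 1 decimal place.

82.0 kg diammonium phosphate, 565.4 kg product B

With a, b = kg per hectare of diammonium phosphate and product B:
P₂O₅: 0.46·a + 0.08·b = 82.97
N: 0.18·a + 0.08·b = 60
From row1: a = (82.97 − 0.08·b) / 0.46.
Into row2: 0.18·(82.97 − 0.08·b)/0.46 + 0.08·b = 60 → b = 565.42, a = 82.0357.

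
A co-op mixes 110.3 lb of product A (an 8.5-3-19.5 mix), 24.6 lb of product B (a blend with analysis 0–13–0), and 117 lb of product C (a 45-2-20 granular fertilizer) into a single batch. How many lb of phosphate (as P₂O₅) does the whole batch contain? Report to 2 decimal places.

P₂O₅ mass = 3%×110.3 + 13%×24.6 + 2%×117 = 8.847 lb.

8.85 lb P₂O₅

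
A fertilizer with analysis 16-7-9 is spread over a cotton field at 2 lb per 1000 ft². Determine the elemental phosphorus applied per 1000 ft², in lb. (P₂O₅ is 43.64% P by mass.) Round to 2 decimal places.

P₂O₅ per 1000 ft² = 2 × 7% = 0.14 lb.
Elemental P = 0.14 × 0.4364 = 0.061096 lb per 1000 ft².

0.06 lb P per thousand sq ft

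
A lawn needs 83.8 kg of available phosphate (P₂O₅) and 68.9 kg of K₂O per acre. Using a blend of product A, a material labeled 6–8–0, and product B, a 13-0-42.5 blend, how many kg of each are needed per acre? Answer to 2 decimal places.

1047.50 kg product A, 162.12 kg product B

Per-acre balance (a = product A, b = product B):
P₂O₅: 0.08·a + 0·b = 83.8
K₂O: 0·a + 0.425·b = 68.9
Solving simultaneously: a = 1047.5, b = 162.118.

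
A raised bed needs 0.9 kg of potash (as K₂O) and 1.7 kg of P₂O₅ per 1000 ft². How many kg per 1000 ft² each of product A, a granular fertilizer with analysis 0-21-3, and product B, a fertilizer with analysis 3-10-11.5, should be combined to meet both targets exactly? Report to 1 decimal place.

Let a = kg of product A, b = kg of product B (per 1000 ft²).
K₂O: 0.03·a + 0.115·b = 0.9
P₂O₅: 0.21·a + 0.1·b = 1.7
From row1: a = (0.9 − 0.115·b) / 0.03.
Into row2: 0.21·(0.9 − 0.115·b)/0.03 + 0.1·b = 1.7 → b = 6.52482, a = 4.98818.

5.0 kg product A, 6.5 kg product B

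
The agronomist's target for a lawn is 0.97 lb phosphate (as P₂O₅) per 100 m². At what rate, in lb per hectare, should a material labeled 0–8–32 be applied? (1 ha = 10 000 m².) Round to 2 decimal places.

1212.50 lb of product per hectare

Product per 100 m² = 0.97 / 8% = 12.125 lb.
Convert to per hectare: 12.125 × 100 = 1212.5 lb.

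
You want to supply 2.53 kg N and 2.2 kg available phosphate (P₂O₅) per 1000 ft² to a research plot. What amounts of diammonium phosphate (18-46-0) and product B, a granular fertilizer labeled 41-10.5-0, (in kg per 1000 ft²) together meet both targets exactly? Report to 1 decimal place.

With a, b = kg per 1000 ft² of diammonium phosphate and product B:
N: 0.18·a + 0.41·b = 2.53
P₂O₅: 0.46·a + 0.105·b = 2.2
Eliminate b: (row1) − 0.41/0.105·(row2) → -1.61619·a = -6.06048, so a = 3.74985.
Then b = (2.2 − 0.46·3.74985) / 0.105 = 4.52445.

3.7 kg diammonium phosphate, 4.5 kg product B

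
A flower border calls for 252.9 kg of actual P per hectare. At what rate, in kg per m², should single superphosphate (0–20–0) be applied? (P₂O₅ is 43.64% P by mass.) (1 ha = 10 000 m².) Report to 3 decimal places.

As P₂O₅: 252.9 / 0.4364 = 579.514 kg per hectare.
Product per hectare = 579.514 / 20% = 2897.57 kg.
Convert to per m²: 2897.57 × 0.0001 = 0.289757 kg.

0.290 kg of product per sq m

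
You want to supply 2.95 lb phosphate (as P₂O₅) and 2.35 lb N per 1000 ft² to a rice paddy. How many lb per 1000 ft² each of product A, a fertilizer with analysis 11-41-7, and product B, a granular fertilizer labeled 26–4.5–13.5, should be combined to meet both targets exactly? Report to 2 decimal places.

6.51 lb product A, 6.29 lb product B

Let a = lb of product A, b = lb of product B (per 1000 ft²).
P₂O₅: 0.41·a + 0.045·b = 2.95
N: 0.11·a + 0.26·b = 2.35
Eliminate a: (row1) − 0.41/0.11·(row2) → -0.924091·b = -5.80909, so b = 6.28628.
Back-substitute: a = (2.95 − 0.045·6.28628) / 0.41 = 6.50516.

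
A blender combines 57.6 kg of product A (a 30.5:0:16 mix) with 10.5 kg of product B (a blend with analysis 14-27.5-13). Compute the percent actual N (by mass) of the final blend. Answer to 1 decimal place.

28.0% N

Total mass = 57.6 + 10.5 = 68.1 kg.
N mass = 30.5%×57.6 + 14%×10.5 = 19.038 kg.
% N = 19.038 / 68.1 = 27.9559%.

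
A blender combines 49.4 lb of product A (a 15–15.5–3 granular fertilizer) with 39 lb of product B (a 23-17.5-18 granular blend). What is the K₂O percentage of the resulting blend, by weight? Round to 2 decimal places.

Total mass = 49.4 + 39 = 88.4 lb.
K₂O mass = 3%×49.4 + 18%×39 = 8.502 lb.
% K₂O = 8.502 / 88.4 = 9.61765%.

9.62% K₂O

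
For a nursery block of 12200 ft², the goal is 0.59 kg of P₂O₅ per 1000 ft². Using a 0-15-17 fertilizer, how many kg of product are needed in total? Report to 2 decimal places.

47.99 kg

Product per 1000 ft² = 0.59 / 15% = 3.93333 kg.
Total product = 3.93333 × 12200 / 1000 = 47.9867 kg.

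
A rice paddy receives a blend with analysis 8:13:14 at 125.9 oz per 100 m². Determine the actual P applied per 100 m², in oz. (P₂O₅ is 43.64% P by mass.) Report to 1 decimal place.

P₂O₅ per 100 m² = 125.9 × 13% = 16.367 oz.
Elemental P = 16.367 × 0.4364 = 7.14256 oz per 100 m².

7.1 oz P per hundred sq m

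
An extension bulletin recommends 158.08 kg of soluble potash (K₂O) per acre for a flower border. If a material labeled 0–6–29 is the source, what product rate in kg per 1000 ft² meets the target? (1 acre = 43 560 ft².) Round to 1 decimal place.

12.5 kg of product per thousand sq ft

Product per acre = 158.08 / 29% = 545.103 kg.
Convert to per 1000 ft²: 545.103 × 0.0229568 = 12.5139 kg.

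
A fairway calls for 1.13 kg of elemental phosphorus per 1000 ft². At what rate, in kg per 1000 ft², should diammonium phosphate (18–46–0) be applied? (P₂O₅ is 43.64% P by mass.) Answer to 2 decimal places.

5.63 kg of product per thousand sq ft

As P₂O₅: 1.13 / 0.4364 = 2.58937 kg per 1000 ft².
Product per 1000 ft² = 2.58937 / 46% = 5.62906 kg.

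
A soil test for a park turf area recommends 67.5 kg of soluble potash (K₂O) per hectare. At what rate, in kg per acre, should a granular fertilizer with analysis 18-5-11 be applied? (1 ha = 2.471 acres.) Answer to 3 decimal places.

248.335 kg of product per acre

Product per hectare = 67.5 / 11% = 613.636 kg.
Convert to per acre: 613.636 × 0.404694 = 248.3352 kg.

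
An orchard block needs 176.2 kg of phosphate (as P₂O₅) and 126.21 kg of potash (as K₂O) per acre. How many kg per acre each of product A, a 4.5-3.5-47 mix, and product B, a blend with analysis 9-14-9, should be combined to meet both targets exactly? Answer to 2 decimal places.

28.91 kg product A, 1251.34 kg product B

With a, b = kg per acre of product A and product B:
P₂O₅: 0.035·a + 0.14·b = 176.2
K₂O: 0.47·a + 0.09·b = 126.21
Solving simultaneously: a = 28.913, b = 1251.343.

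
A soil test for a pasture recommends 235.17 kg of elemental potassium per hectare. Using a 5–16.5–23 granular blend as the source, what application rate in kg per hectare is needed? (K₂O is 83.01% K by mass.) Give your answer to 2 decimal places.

1231.75 kg of product per hectare

As K₂O: 235.17 / 0.8301 = 283.303 kg per hectare.
Product per hectare = 283.303 / 23% = 1231.753 kg.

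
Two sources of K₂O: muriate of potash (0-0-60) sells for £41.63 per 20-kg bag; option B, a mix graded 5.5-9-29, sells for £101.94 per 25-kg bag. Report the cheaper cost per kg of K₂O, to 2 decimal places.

muriate of potash: K₂O per bag = 20 × 60% = 12 kg; cost = 41.63 / 12 = £3.4692/kg K₂O.
option B: K₂O per bag = 25 × 29% = 7.25 kg; cost = 101.94 / 7.25 = £14.0607/kg K₂O.
muriate of potash is cheaper.

£3.47 per kg K₂O (muriate of potash)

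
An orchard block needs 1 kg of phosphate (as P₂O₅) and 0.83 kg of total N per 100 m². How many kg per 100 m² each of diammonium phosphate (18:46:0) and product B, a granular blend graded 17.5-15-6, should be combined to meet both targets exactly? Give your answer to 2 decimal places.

Per-100 m² balance (a = diammonium phosphate, b = product B):
P₂O₅: 0.46·a + 0.15·b = 1
N: 0.18·a + 0.175·b = 0.83
Eliminate a: (row1) − 0.46/0.18·(row2) → -0.297222·b = -1.12111, so b = 3.77196.
Back-substitute: a = (1 − 0.15·3.77196) / 0.46 = 0.943925.

0.94 kg diammonium phosphate, 3.77 kg product B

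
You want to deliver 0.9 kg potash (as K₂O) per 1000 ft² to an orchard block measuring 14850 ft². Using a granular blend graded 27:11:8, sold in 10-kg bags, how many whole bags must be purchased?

Product per 1000 ft² = 0.9 / 8% = 11.25 kg.
Total product = 11.25 × 14850 / 1000 = 167.062 kg.
Bags = ⌈167.062 / 10⌉ = 17.

17 bags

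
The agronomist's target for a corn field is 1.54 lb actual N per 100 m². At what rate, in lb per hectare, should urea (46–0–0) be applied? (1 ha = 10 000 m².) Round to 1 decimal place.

Product per 100 m² = 1.54 / 46% = 3.34783 lb.
Convert to per hectare: 3.34783 × 100 = 334.783 lb.

334.8 lb of product per hectare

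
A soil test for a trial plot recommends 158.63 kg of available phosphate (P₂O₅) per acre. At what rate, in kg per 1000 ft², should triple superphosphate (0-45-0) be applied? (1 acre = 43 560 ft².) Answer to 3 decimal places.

8.093 kg of product per thousand sq ft

Product per acre = 158.63 / 45% = 352.511 kg.
Convert to per 1000 ft²: 352.511 × 0.0229568 = 8.09254 kg.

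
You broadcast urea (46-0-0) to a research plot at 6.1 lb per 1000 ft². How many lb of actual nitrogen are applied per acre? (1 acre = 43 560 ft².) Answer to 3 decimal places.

122.229 lb N per acre

nitrogen per 1000 ft² = 6.1 × 46% = 2.806 lb.
Convert to per acre: 2.806 × 43.56 = 122.2294 lb.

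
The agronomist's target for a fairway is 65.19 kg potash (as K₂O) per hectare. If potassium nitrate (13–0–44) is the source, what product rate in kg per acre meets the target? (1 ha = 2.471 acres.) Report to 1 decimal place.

Product per hectare = 65.19 / 44% = 148.159 kg.
Convert to per acre: 148.159 × 0.404694 = 59.9592 kg.

60.0 kg of product per acre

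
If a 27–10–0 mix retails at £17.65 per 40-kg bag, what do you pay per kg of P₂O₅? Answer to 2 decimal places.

P₂O₅ in bag = 40 × 10% = 4 kg.
Cost per kg P₂O₅ = £17.65 / 4 = £4.4125.

£4.41 per kg P₂O₅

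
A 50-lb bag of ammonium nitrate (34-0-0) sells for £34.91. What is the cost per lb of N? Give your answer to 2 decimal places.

£2.05 per lb N

N in bag = 50 × 34% = 17 lb.
Cost per lb N = £34.91 / 17 = £2.0535.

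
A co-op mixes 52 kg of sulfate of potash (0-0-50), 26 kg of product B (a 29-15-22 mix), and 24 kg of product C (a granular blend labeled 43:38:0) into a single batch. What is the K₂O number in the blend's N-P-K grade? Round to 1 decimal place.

31.1% K₂O

Total mass = 52 + 26 + 24 = 102 kg.
K₂O mass = 50%×52 + 22%×26 + 0%×24 = 31.72 kg.
% K₂O = 31.72 / 102 = 31.098%.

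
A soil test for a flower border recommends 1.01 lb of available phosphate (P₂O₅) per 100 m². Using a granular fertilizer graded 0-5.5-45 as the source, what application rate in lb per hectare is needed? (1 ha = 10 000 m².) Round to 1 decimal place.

1836.4 lb of product per hectare

Product per 100 m² = 1.01 / 5.5% = 18.3636 lb.
Convert to per hectare: 18.3636 × 100 = 1836.36 lb.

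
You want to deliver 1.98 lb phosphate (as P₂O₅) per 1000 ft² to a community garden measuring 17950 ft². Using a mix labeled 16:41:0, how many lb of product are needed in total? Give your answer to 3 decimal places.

86.685 lb

Product per 1000 ft² = 1.98 / 41% = 4.82927 lb.
Total product = 4.82927 × 17950 / 1000 = 86.6854 lb.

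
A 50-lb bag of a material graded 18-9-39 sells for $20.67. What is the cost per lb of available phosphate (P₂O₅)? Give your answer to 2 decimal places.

P₂O₅ in bag = 50 × 9% = 4.5 lb.
Cost per lb P₂O₅ = $20.67 / 4.5 = $4.5933.

$4.59 per lb P₂O₅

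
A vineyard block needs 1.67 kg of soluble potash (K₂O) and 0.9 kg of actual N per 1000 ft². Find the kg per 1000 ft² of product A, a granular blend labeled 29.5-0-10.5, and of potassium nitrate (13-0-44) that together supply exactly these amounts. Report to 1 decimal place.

1.5 kg product A, 3.4 kg potassium nitrate

Let a = kg of product A, b = kg of potassium nitrate (per 1000 ft²).
K₂O: 0.105·a + 0.44·b = 1.67
N: 0.295·a + 0.13·b = 0.9
Solving simultaneously: a = 1.54025, b = 3.42789.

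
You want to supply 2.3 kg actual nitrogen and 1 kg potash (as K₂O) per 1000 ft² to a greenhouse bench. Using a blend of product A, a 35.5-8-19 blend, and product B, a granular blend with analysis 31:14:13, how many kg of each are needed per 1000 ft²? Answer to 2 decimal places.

0.86 kg product A, 6.43 kg product B

Per-1000 ft² balance (a = product A, b = product B):
N: 0.355·a + 0.31·b = 2.3
K₂O: 0.19·a + 0.13·b = 1
From row1: a = (2.3 − 0.31·b) / 0.355.
Into row2: 0.19·(2.3 − 0.31·b)/0.355 + 0.13·b = 1 → b = 6.43137, a = 0.862745.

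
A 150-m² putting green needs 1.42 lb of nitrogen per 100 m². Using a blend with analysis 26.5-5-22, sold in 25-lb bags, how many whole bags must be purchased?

1 bags

Product per 100 m² = 1.42 / 26.5% = 5.35849 lb.
Total product = 5.35849 × 150 / 100 = 8.03774 lb.
Bags = ⌈8.03774 / 25⌉ = 1.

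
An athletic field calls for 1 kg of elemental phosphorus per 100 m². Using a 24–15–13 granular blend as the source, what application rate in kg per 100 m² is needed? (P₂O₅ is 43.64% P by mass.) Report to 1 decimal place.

15.3 kg of product per hundred sq m

As P₂O₅: 1 / 0.4364 = 2.29148 kg per 100 m².
Product per 100 m² = 2.29148 / 15% = 15.2765 kg.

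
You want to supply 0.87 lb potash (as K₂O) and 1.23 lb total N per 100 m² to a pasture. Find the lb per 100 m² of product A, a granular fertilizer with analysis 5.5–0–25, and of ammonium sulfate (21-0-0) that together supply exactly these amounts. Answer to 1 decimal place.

Let a = lb of product A, b = lb of ammonium sulfate (per 100 m²).
K₂O: 0.25·a + 0·b = 0.87
N: 0.055·a + 0.21·b = 1.23
Eliminate b: (row1) − 0/0.21·(row2) → 0.25·a = 0.87, so a = 3.48.
Then b = (1.23 − 0.055·3.48) / 0.21 = 4.94571.

3.5 lb product A, 4.9 lb ammonium sulfate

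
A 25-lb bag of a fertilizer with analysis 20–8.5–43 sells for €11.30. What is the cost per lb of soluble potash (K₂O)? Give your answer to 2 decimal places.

K₂O in bag = 25 × 43% = 10.75 lb.
Cost per lb K₂O = €11.30 / 10.75 = €1.0512.

€1.05 per lb K₂O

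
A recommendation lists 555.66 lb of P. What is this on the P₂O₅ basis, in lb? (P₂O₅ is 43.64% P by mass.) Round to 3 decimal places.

P₂O₅ = 555.66 / 0.4364 = 1273.2814 lb.

1273.281 lb P₂O₅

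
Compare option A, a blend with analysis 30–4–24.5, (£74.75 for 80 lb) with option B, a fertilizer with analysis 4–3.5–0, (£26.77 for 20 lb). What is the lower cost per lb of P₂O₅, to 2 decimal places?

option A: P₂O₅ per bag = 80 × 4% = 3.2 lb; cost = 74.75 / 3.2 = £23.3594/lb P₂O₅.
option B: P₂O₅ per bag = 20 × 3.5% = 0.7 lb; cost = 26.77 / 0.7 = £38.2429/lb P₂O₅.
option A is cheaper.

£23.36 per lb P₂O₅ (option A)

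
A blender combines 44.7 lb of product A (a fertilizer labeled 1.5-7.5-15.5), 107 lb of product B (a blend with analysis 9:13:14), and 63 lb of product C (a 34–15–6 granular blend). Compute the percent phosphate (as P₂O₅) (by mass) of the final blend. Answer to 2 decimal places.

12.44% P₂O₅

Total mass = 44.7 + 107 + 63 = 214.7 lb.
P₂O₅ mass = 7.5%×44.7 + 13%×107 + 15%×63 = 26.7125 lb.
% P₂O₅ = 26.7125 / 214.7 = 12.4418%.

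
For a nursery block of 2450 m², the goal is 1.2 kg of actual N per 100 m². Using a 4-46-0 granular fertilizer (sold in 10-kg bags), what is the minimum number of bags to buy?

74 bags

Product per 100 m² = 1.2 / 4% = 30 kg.
Total product = 30 × 2450 / 100 = 735 kg.
Bags = ⌈735 / 10⌉ = 74.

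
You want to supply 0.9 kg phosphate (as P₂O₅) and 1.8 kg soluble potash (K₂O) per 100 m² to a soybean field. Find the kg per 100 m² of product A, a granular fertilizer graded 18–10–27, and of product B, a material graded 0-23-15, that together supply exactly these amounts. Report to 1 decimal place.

5.9 kg product A, 1.3 kg product B

With a, b = kg per 100 m² of product A and product B:
P₂O₅: 0.1·a + 0.23·b = 0.9
K₂O: 0.27·a + 0.15·b = 1.8
Solving simultaneously: a = 5.92357, b = 1.33758.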